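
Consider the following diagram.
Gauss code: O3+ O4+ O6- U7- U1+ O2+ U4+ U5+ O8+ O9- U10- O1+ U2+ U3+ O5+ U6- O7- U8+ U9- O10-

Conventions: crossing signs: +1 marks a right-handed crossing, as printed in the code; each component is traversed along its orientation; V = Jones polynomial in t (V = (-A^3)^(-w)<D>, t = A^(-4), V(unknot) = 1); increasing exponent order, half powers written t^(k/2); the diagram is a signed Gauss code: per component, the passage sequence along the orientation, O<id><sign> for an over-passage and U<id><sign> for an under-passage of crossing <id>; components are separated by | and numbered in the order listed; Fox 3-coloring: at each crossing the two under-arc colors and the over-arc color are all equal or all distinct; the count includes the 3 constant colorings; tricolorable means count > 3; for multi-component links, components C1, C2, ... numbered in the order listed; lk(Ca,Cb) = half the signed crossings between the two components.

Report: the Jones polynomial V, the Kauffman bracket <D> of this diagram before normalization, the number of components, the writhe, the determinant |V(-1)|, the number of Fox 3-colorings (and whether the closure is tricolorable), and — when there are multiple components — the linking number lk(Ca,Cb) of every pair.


V = t + t^3 - t^4
<D> = -A^-10 + A^-6 + A^2 (w = +2)
1 component over 10 crossings, w = +2
9 Fox colorings among 3^10, |V(-1)| = 3: tricolorable
why: w = +2 shifts under R1 moves; the (-A^3)^(-2) factor cancels that in V


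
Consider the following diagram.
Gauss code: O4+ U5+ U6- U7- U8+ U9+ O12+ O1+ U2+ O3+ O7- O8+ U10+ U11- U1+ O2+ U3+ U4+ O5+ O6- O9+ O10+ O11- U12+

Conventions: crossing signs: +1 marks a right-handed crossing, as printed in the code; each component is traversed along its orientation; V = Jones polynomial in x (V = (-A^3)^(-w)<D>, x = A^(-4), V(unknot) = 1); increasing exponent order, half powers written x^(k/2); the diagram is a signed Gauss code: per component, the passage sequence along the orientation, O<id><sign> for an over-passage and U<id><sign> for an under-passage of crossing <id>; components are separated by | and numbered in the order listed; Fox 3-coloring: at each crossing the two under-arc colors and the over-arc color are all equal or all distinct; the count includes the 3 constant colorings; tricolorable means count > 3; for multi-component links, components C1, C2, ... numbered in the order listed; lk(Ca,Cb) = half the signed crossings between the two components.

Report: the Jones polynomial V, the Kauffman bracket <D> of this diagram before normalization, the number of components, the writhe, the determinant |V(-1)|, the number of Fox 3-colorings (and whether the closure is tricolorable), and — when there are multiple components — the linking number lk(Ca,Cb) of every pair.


V = x^2 + 2x^4 - 2x^5 + x^6 - 2x^7 + x^8
<D> = A^-14 - 2A^-10 + A^-6 - 2A^-2 + 2A^2 + A^10 (w = +6)
1 component over 12 crossings, w = +6
27 Fox colorings among 3^12, |V(-1)| = 9: tricolorable
why: the span of V is 6, forcing >= 6 crossings in any diagram


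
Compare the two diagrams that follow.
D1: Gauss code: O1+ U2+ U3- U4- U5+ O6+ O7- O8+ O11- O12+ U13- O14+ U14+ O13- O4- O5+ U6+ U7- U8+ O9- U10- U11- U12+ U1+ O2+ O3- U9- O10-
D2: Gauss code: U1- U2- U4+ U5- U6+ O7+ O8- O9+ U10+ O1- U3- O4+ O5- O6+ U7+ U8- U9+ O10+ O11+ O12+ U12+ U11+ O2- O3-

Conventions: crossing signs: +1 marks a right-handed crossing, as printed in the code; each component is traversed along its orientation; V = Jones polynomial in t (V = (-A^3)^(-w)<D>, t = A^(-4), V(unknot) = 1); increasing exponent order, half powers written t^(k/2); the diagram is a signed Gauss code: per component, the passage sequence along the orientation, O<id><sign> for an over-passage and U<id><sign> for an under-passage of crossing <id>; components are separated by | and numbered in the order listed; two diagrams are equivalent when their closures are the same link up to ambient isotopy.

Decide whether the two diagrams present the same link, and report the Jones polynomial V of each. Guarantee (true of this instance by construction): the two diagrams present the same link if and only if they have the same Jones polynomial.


equivalent: yes
V(D1) = 1  (w 0, c 14, <D> = 1)
D2 (bracket A^6; 12 crossings at w = +2): V = 1
why: one V(t) for all 2 diagrams — one class (guaranteed)


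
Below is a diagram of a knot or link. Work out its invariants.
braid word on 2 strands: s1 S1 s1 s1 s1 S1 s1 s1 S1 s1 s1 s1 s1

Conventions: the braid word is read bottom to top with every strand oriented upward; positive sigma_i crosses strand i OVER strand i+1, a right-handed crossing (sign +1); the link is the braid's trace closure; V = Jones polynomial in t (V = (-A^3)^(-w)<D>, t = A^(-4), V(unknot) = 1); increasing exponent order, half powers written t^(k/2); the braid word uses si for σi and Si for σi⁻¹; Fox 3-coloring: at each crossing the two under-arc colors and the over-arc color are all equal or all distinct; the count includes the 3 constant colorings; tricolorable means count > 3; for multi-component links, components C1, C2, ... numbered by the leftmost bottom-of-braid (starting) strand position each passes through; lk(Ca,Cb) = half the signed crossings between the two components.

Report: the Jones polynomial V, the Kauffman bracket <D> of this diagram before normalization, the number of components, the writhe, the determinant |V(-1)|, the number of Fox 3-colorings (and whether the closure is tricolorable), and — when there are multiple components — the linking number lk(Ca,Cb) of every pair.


V = t^3 + t^5 - t^6 + t^7 - t^8 + t^9 - t^10
<D> = A^-19 - A^-15 + A^-11 - A^-7 + A^-3 - A - A^9 (w = +7)
1 component over 13 crossings, w = +7
3 Fox colorings among 3^13, |V(-1)| = 7: not tricolorable
why: free reduction leaves σ1 σ1 σ1 σ1 σ1 σ1 σ1 of the original 13 letters


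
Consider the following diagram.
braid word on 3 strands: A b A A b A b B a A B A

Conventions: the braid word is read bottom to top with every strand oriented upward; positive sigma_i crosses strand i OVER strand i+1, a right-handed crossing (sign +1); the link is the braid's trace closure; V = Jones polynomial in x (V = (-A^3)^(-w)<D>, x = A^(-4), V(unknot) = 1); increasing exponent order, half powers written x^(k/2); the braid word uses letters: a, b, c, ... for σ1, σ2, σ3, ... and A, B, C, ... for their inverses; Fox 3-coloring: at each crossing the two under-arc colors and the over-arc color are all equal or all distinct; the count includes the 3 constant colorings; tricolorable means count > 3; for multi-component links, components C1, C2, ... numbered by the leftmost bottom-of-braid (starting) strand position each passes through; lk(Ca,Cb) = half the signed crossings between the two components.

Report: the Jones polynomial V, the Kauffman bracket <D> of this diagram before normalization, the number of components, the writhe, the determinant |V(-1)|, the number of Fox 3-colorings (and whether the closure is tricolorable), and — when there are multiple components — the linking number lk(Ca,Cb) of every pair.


Jones polynomial: V(x) = -x^-4 + x^-3 + x^-1
<D> = A^-8 + 1 - A^4; writhe -4
components 1, writhe -4 (12 crossings)
3-colorings: 9 of 3^12, det 3 — tricolorable
note: the span of V is 3, forcing >= 3 crossings in any diagram


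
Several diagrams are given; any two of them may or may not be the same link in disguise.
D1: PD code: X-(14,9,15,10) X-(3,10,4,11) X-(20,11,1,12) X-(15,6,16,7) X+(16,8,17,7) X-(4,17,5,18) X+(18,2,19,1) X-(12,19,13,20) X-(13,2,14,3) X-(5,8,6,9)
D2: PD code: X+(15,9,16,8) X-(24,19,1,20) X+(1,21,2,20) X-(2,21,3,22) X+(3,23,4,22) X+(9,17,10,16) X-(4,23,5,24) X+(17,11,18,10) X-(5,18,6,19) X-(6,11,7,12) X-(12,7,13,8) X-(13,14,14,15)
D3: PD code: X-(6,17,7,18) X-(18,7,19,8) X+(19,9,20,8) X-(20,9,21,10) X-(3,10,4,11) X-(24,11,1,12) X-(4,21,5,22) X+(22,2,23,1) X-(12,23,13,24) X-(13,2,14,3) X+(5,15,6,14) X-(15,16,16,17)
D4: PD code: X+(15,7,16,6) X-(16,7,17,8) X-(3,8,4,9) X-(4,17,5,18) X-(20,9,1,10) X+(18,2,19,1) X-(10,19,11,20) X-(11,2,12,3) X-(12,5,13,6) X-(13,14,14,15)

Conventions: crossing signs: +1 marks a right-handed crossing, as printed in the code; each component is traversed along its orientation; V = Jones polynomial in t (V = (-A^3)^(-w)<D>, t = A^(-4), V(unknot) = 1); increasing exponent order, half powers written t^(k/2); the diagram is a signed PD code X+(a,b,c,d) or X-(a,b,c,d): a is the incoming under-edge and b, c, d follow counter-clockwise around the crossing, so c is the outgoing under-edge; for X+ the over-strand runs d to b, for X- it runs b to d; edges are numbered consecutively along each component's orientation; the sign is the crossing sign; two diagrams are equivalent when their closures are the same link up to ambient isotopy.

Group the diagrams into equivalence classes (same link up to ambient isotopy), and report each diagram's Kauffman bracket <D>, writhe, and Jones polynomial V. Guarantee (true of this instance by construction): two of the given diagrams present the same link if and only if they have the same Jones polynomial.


classes: {D1, D3, D4} | {D2}
V(D1) = -t^-6 + t^-5 - t^-4 + 2t^-3 - t^-2 + t^-1  [10 crossings, <D> = A^-14 - A^-10 + 2A^-6 - A^-2 + A^2 - A^6, w = -6]
V(D2) = 1  (w -2, c 12, <D> = A^-6)
V(D3) = -t^-6 + t^-5 - t^-4 + 2t^-3 - t^-2 + t^-1  (w -6, c 12, <D> = A^-14 - A^-10 + 2A^-6 - A^-2 + A^2 - A^6)
D4 (bracket A^-14 - A^-10 + 2A^-6 - A^-2 + A^2 - A^6; 10 crossings at w = -6): V = -t^-6 + t^-5 - t^-4 + 2t^-3 - t^-2 + t^-1
insight: 2 values of V(t) split the 4 diagrams


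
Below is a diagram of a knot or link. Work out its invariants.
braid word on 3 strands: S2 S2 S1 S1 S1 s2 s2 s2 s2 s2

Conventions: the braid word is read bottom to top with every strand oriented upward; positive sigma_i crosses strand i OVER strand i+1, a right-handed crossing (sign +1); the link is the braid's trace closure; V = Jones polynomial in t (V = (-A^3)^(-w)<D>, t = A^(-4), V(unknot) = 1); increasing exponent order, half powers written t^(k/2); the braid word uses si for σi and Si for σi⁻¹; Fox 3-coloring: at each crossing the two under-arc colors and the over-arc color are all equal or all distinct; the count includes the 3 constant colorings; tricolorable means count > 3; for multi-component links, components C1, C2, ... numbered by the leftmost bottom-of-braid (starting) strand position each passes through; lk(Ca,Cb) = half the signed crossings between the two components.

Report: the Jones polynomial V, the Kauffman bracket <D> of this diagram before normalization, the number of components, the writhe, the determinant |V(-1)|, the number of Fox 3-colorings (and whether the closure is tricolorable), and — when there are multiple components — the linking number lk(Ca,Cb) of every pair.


V(t) = -t^-3 + t^-2 - t^-1 + 3 - t + t^2 - t^3
bracket: -A^-12 + A^-8 - A^-4 + 3 - A^4 + A^8 - A^12, w = 0
1 component, writhe 0, over 10 crossings
det 9, colorings 27 of 3^10 — tricolorable
observation: det 9 = |V(-1)|; divisible by 3, so tricolorable


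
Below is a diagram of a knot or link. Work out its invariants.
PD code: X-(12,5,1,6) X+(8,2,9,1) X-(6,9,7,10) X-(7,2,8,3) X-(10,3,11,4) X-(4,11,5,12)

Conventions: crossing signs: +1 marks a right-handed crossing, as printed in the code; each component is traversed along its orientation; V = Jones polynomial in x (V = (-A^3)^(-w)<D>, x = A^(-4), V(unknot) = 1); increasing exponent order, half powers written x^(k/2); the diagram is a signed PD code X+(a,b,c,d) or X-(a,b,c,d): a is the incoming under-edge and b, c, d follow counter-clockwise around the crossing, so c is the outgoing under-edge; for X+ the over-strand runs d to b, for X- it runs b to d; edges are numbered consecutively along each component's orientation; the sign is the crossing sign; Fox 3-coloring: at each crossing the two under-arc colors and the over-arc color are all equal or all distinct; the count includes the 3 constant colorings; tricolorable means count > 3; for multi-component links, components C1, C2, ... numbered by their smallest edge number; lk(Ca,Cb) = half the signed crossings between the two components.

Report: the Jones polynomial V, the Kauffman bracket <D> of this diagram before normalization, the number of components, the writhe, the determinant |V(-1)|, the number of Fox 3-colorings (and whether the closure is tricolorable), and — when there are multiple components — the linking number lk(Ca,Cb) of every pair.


Jones polynomial: V(x) = -x^-4 + x^-3 + x^-1
<D> = A^-8 + 1 - A^4; writhe -4
components 1, writhe -4 (6 crossings)
3-colorings: 9 of 3^6, det 3 — tricolorable
note: w = -4 shifts under R1 moves; the (-A^3)^(4) factor cancels that in V


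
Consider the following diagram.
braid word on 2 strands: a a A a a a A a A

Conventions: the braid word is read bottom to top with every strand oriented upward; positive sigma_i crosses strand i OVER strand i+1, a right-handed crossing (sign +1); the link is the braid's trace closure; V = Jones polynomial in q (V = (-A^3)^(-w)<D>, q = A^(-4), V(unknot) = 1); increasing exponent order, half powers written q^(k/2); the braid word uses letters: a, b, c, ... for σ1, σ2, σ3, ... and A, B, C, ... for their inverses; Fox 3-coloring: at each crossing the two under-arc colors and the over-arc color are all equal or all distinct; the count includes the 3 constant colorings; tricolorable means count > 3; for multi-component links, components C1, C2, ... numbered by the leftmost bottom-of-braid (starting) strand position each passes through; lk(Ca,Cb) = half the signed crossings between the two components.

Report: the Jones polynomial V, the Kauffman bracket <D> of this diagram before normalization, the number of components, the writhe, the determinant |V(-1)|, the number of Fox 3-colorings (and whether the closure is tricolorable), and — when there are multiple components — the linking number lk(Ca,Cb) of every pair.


V(q) = q + q^3 - q^4
bracket: A^-7 - A^-3 - A^5, w = +3
1 component, writhe +3, over 9 crossings
det 3, colorings 9 of 3^9 — tricolorable
observation: w = +3 shifts under R1 moves; the (-A^3)^(-3) factor cancels that in V


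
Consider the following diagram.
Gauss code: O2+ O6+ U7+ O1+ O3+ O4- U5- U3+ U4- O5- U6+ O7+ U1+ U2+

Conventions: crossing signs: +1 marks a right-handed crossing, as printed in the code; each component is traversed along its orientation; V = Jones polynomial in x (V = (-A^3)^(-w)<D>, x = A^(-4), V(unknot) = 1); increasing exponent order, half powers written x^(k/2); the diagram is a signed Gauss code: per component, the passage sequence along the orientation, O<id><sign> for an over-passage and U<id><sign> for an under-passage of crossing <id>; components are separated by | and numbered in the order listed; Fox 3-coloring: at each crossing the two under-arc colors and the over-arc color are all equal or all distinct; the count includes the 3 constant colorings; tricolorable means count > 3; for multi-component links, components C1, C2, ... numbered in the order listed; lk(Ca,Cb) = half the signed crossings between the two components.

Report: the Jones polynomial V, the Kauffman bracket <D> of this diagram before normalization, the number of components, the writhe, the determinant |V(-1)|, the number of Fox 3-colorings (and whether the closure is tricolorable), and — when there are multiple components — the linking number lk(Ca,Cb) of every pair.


V(x) = x + x^3 - x^4
bracket: A^-7 - A^-3 - A^5, w = +3
1 component, writhe +3, over 7 crossings
det 3, colorings 9 of 3^7 — tricolorable
observation: |V(-1)| = 3: so tricolorable, since 3 divides 3


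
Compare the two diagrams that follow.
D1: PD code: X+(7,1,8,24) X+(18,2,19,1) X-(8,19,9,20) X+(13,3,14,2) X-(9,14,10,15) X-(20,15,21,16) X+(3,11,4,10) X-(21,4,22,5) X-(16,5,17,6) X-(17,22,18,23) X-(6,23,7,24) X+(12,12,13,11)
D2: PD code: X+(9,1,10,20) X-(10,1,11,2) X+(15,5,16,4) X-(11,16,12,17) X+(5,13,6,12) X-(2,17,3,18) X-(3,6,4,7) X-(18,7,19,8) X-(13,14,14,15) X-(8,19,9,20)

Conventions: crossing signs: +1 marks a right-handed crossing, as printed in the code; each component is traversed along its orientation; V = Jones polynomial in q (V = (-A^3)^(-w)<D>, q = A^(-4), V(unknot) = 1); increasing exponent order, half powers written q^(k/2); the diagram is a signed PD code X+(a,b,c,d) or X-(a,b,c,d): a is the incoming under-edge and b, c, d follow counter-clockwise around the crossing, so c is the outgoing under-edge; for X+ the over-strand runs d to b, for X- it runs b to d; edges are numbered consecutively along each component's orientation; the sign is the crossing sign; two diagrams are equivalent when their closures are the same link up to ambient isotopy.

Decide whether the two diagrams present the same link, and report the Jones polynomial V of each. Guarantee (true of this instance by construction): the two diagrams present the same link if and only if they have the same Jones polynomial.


equivalent: yes
D1 (bracket A^-10 - A^-6 + 2A^-2 - 2A^2 + 2A^6 - 2A^10 + A^14; 12 crossings at w = -2): V = q^-5 - 2q^-4 + 2q^-3 - 2q^-2 + 2q^-1 - 1 + q
V(D2) = q^-5 - 2q^-4 + 2q^-3 - 2q^-2 + 2q^-1 - 1 + q  (w -4, c 10, <D> = A^-16 - A^-12 + 2A^-8 - 2A^-4 + 2 - 2A^4 + A^8)
key observation: one V(q) for all 2 diagrams — one class (guaranteed)


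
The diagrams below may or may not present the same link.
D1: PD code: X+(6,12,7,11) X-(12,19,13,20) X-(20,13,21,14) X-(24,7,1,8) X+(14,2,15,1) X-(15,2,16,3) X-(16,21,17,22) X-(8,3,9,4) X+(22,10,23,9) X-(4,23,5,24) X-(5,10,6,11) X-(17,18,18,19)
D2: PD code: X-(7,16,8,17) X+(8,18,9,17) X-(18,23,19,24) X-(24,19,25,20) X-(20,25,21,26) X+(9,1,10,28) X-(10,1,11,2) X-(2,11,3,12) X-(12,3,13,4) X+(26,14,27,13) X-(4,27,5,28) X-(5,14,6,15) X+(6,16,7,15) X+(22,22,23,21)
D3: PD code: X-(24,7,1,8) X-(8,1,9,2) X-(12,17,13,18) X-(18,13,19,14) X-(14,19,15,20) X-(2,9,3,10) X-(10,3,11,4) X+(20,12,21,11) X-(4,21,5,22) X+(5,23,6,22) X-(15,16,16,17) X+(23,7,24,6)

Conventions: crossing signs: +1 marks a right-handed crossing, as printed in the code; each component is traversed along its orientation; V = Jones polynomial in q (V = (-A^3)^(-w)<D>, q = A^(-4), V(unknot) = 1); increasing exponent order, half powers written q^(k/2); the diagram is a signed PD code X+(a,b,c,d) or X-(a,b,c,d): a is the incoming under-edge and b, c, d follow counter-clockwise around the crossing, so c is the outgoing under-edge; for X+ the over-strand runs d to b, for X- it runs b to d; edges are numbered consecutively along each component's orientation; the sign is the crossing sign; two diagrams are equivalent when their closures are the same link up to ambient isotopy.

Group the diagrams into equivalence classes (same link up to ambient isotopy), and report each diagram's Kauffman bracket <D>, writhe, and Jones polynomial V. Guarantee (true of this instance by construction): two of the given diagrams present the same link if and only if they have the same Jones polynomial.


classes: {D1, D2, D3}
V(D1) = q^-8 - 2q^-7 + q^-6 - 2q^-5 + 2q^-4 + q^-2  [12 crossings, <D> = A^-10 + 2A^-2 - 2A^2 + A^6 - 2A^10 + A^14, w = -6]
D2 (bracket A^-4 + 2A^4 - 2A^8 + A^12 - 2A^16 + A^20; 14 crossings at w = -4): V = q^-8 - 2q^-7 + q^-6 - 2q^-5 + 2q^-4 + q^-2
D3 (bracket A^-10 + 2A^-2 - 2A^2 + A^6 - 2A^10 + A^14; 12 crossings at w = -6): V = q^-8 - 2q^-7 + q^-6 - 2q^-5 + 2q^-4 + q^-2
note: one V(q) for all 3 diagrams — one class (guaranteed)


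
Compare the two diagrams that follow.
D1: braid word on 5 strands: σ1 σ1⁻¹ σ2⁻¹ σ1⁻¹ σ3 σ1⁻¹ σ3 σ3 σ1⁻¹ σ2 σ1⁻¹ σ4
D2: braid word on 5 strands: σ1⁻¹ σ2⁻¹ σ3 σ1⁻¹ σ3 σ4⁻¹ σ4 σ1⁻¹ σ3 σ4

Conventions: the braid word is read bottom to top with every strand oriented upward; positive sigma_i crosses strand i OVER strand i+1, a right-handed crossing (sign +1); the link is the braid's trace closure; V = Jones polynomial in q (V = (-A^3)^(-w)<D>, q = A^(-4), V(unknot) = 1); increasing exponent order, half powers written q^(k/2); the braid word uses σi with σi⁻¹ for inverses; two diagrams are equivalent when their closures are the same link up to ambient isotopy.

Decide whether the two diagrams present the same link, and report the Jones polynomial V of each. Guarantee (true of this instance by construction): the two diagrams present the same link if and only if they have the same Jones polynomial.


equivalent: yes
D1 (bracket -A^-12 + A^-8 - A^-4 + 3 - A^4 + A^8 - A^12; 12 crossings at w = 0): V = -q^-3 + q^-2 - q^-1 + 3 - q + q^2 - q^3
V(D2) = -q^-3 + q^-2 - q^-1 + 3 - q + q^2 - q^3  [10 crossings, <D> = -A^-12 + A^-8 - A^-4 + 3 - A^4 + A^8 - A^12, w = 0]
observation: one V(q) for all 2 diagrams — one class (guaranteed)


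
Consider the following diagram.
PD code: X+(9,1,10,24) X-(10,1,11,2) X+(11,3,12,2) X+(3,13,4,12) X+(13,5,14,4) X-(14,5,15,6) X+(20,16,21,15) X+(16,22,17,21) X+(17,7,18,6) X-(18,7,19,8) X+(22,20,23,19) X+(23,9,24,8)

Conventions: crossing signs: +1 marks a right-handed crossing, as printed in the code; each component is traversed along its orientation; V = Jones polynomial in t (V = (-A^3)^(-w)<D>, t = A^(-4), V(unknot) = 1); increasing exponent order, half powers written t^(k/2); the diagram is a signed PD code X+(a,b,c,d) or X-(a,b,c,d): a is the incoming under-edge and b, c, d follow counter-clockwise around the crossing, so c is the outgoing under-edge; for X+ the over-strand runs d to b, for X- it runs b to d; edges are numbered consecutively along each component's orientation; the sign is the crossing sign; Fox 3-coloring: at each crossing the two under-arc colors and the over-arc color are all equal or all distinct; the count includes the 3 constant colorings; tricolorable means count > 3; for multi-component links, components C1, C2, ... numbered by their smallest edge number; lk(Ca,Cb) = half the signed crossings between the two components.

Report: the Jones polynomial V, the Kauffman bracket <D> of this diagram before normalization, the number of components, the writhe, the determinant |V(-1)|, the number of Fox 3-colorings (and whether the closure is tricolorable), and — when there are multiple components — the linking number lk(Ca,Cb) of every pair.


V = t^2 + 2t^4 - 2t^5 + t^6 - 2t^7 + t^8
<D> = A^-14 - 2A^-10 + A^-6 - 2A^-2 + 2A^2 + A^10 (w = +6)
1 component over 12 crossings, w = +6
27 Fox colorings among 3^12, |V(-1)| = 9: tricolorable
why: det 9 = |V(-1)|; divisible by 3, so tricolorable


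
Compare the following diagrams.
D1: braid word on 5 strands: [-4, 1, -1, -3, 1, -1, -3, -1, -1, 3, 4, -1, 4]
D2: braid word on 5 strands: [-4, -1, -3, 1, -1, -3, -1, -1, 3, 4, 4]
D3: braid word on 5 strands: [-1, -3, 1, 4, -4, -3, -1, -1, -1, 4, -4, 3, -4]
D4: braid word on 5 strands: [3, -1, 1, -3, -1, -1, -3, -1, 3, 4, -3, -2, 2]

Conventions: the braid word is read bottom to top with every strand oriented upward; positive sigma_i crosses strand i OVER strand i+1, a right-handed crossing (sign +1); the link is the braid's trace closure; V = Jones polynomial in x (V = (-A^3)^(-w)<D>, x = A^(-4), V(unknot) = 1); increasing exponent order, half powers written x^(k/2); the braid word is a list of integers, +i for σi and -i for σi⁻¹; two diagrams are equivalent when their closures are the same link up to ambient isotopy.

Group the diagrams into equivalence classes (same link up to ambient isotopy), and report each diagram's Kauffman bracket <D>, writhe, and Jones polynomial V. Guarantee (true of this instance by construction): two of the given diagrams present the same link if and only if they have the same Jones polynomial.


equivalence classes: {D1, D2, D3, D4}
D1 (bracket A^-7 + A^-3 + A - A^9; 13 crossings at w = -3): V = x^(-9/2) - x^(-5/2) - x^(-3/2) - x^(-1/2)
D2 (bracket A^-7 + A^-3 + A - A^9; 11 crossings at w = -3): V = x^(-9/2) - x^(-5/2) - x^(-3/2) - x^(-1/2)
V(D3) = x^(-9/2) - x^(-5/2) - x^(-3/2) - x^(-1/2)  [13 crossings, <D> = A^-13 + A^-9 + A^-5 - A^3, w = -5]
V(D4) = x^(-9/2) - x^(-5/2) - x^(-3/2) - x^(-1/2)  [13 crossings, <D> = A^-7 + A^-3 + A - A^9, w = -3]
key observation: one V(x) for all 4 diagrams — one class (guaranteed)


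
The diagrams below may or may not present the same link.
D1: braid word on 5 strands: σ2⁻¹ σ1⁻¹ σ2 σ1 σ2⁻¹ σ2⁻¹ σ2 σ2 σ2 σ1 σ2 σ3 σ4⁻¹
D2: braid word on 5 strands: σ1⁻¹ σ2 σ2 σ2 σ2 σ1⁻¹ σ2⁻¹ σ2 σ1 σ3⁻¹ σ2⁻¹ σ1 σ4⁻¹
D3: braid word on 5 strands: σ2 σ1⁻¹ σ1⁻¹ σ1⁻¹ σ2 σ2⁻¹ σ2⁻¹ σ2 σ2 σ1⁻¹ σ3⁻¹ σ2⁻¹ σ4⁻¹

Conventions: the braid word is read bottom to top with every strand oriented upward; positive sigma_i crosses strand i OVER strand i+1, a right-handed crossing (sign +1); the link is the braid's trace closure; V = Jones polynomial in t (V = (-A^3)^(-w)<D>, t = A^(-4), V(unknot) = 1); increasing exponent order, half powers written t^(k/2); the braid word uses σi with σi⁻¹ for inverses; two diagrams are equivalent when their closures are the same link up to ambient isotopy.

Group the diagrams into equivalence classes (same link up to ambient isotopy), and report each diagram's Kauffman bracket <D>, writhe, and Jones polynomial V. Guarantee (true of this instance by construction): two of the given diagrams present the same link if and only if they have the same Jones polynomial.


classes: {D1} | {D2} | {D3}
V(D1) = -t^(1/2) - t^(5/2)  [13 crossings, <D> = A^-1 + A^7, w = +3]
V(D2) = -t^(1/2) - t^(3/2) - t^(5/2) + t^(9/2)  [13 crossings, <D> = -A^-15 + A^-7 + A^-3 + A, w = +1]
V(D3) = -t^(-11/2) + t^(-9/2) - t^(-7/2) - t^(-3/2)  [13 crossings, <D> = A^-9 + A^-1 - A^3 + A^7, w = -5]
note: 3 values of V(t) split the 3 diagrams


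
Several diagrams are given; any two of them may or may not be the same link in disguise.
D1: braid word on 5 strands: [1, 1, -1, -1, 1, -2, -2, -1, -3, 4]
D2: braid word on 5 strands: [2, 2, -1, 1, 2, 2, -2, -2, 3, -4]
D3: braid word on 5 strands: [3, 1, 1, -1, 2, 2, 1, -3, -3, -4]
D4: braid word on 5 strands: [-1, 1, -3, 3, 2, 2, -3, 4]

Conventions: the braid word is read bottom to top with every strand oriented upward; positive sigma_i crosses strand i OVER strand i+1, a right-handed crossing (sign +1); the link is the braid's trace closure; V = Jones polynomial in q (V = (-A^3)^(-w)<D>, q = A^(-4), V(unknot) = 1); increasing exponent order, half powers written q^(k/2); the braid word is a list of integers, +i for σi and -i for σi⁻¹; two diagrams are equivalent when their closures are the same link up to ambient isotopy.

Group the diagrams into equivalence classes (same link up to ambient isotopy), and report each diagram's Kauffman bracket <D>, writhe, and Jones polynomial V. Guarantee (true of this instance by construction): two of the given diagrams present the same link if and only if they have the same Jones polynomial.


classes: {D1} | {D2, D4} | {D3}
V(D1) = q^-3 + q^-2 + q^-1 + 1  [10 crossings, <D> = A^-6 + A^-2 + A^2 + A^6, w = -2]
D2 (bracket A^-6 + A^-2 + A^2 + A^6; 10 crossings at w = +2): V = 1 + q + q^2 + q^3
V(D3) = q + 2q^3 + q^5  [10 crossings, <D> = A^-14 + 2A^-6 + A^2, w = +2]
D4 (bracket A^-6 + A^-2 + A^2 + A^6; 8 crossings at w = +2): V = 1 + q + q^2 + q^3
insight: 3 classes among 4 diagrams; unequal V(q) rules out equality


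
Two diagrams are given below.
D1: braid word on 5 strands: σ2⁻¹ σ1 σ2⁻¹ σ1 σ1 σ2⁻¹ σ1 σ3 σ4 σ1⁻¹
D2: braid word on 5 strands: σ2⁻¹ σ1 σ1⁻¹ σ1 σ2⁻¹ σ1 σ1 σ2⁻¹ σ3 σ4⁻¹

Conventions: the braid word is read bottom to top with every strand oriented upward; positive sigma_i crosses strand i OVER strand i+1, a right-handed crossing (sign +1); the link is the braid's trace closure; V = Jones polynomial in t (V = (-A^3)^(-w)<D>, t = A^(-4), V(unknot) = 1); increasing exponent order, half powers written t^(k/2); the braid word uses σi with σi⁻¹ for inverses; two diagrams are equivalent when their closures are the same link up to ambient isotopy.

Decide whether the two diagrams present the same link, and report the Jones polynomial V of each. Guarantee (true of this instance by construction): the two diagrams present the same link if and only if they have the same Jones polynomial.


equivalent: yes
V(D1) = -t^-3 + 2t^-2 - 2t^-1 + 3 - 2t + 2t^2 - t^3  (w +2, c 10, <D> = -A^-6 + 2A^-2 - 2A^2 + 3A^6 - 2A^10 + 2A^14 - A^18)
V(D2) = -t^-3 + 2t^-2 - 2t^-1 + 3 - 2t + 2t^2 - t^3  (w 0, c 10, <D> = -A^-12 + 2A^-8 - 2A^-4 + 3 - 2A^4 + 2A^8 - A^12)
why: from 10 to 10 crossings by R-moves: one link, two diagrams


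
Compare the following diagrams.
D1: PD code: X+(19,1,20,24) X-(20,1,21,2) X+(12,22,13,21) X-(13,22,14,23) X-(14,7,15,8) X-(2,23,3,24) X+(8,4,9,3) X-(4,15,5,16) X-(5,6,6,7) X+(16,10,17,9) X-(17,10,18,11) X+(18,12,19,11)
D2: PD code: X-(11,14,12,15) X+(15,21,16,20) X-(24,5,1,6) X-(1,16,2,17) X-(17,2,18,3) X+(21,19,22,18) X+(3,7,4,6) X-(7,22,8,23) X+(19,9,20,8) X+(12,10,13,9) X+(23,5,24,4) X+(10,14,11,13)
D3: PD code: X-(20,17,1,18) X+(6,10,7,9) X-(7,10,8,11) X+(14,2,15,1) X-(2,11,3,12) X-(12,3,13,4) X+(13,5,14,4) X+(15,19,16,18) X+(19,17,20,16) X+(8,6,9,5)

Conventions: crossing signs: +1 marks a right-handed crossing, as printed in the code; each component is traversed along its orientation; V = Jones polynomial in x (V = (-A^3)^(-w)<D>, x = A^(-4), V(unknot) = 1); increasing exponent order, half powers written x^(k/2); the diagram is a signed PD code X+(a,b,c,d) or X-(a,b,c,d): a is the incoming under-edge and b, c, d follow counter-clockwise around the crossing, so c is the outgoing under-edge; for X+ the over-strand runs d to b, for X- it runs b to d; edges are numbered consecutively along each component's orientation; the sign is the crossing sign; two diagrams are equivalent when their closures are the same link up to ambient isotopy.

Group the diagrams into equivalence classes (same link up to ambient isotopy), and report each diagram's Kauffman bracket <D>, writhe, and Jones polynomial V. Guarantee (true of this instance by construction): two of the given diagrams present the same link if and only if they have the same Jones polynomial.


classes: {D1} | {D2} | {D3}
V(D1) = x^-2 - x^-1 + 1 - x + x^2  [12 crossings, <D> = A^-14 - A^-10 + A^-6 - A^-2 + A^2, w = -2]
V(D2) = -x^-3 + 2x^-2 - 2x^-1 + 3 - 2x + 2x^2 - x^3  (w +2, c 12, <D> = -A^-6 + 2A^-2 - 2A^2 + 3A^6 - 2A^10 + 2A^14 - A^18)
D3 (bracket A^6; 10 crossings at w = +2): V = 1
note: 3 classes among 3 diagrams; unequal V(x) rules out equality


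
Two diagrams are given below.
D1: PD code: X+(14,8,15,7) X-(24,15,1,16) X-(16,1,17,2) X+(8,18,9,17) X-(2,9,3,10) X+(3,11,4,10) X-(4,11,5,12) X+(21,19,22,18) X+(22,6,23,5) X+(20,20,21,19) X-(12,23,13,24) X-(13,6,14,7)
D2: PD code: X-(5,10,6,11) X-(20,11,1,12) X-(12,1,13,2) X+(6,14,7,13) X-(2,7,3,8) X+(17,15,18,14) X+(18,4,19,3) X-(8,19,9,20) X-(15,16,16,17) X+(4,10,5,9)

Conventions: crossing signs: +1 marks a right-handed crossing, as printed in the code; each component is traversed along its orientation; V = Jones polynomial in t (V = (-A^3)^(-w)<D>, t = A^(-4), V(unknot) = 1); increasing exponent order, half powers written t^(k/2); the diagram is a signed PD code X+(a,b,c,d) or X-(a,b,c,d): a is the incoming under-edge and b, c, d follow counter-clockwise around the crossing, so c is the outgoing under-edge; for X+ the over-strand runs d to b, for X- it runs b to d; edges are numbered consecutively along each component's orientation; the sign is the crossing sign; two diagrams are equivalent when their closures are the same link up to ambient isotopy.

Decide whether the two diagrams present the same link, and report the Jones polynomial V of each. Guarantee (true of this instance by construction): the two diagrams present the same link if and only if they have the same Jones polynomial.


same link: yes
V(D1) = t^-5 - 2t^-4 + 2t^-3 - 2t^-2 + 2t^-1 - 1 + t  [12 crossings, <D> = A^-4 - 1 + 2A^4 - 2A^8 + 2A^12 - 2A^16 + A^20, w = 0]
D2 (bracket A^-10 - A^-6 + 2A^-2 - 2A^2 + 2A^6 - 2A^10 + A^14; 10 crossings at w = -2): V = t^-5 - 2t^-4 + 2t^-3 - 2t^-2 + 2t^-1 - 1 + t
note: one V(t) for all 2 diagrams — one class (guaranteed)


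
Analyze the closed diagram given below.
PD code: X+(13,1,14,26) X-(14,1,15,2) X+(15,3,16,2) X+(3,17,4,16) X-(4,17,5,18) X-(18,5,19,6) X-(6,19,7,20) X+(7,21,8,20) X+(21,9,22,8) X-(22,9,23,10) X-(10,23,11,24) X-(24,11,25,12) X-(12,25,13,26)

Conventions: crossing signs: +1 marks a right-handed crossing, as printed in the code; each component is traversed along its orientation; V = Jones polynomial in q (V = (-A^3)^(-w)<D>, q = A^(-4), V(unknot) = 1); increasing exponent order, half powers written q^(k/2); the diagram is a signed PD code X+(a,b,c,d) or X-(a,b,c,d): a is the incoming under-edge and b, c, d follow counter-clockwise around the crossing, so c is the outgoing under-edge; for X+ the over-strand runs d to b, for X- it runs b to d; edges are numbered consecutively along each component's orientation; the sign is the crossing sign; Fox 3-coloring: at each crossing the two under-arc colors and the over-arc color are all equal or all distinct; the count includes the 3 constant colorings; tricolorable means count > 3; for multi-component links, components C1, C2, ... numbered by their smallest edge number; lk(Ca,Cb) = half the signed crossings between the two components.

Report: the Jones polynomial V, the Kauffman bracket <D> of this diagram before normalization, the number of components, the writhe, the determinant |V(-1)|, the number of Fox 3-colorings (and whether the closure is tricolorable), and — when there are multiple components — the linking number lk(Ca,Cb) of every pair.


V = -q^-4 + q^-3 + q^-1
<D> = -A^-5 - A^3 + A^7 (w = -3)
1 component over 13 crossings, w = -3
9 Fox colorings among 3^13, |V(-1)| = 3: tricolorable
why: |V(-1)| = 3: so tricolorable, since 3 divides 3


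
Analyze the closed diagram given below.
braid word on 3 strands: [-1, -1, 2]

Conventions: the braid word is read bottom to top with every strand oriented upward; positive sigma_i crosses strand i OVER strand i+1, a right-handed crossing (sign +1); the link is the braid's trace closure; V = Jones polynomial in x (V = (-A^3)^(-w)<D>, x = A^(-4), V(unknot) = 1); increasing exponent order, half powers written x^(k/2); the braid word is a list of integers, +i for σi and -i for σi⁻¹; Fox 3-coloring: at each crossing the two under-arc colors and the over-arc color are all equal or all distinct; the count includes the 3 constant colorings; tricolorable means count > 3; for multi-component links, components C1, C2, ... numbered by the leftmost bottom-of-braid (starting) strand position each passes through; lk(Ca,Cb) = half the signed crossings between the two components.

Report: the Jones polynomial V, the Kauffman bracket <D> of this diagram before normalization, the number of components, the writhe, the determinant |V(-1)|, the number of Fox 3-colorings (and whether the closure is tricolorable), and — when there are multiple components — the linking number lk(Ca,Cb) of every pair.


V = -x^(-5/2) - x^(-1/2)
<D> = A^-1 + A^7 (w = -1)
2 components over 3 crossings, w = -1
lk(C1,C2): -1
3 Fox colorings among 3^3, |V(-1)| = 2: not tricolorable
why: w = -1 shifts under R1 moves; the (-A^3)^(1) factor cancels that in V


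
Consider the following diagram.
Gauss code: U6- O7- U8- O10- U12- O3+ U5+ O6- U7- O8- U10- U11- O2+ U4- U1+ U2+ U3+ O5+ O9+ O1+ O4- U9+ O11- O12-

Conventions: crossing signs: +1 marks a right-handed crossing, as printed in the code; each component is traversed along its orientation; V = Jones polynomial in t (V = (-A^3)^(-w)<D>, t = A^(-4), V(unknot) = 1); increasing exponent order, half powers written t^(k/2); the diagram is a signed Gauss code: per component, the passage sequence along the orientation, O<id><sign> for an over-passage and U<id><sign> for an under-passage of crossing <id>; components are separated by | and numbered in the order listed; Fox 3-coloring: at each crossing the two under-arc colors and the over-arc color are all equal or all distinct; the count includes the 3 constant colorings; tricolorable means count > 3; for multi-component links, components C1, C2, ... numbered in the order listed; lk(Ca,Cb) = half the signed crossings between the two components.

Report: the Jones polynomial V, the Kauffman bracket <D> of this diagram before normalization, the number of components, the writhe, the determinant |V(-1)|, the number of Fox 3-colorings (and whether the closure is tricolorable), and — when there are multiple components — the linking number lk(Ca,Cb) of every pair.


Jones polynomial: V(t) = -t^-4 + t^-3 + t^-1
<D> = A^-2 + A^6 - A^10; writhe -2
components 1, writhe -2 (12 crossings)
3-colorings: 9 of 3^12, det 3 — tricolorable
note: |V(-1)| = 3: so tricolorable, since 3 divides 3


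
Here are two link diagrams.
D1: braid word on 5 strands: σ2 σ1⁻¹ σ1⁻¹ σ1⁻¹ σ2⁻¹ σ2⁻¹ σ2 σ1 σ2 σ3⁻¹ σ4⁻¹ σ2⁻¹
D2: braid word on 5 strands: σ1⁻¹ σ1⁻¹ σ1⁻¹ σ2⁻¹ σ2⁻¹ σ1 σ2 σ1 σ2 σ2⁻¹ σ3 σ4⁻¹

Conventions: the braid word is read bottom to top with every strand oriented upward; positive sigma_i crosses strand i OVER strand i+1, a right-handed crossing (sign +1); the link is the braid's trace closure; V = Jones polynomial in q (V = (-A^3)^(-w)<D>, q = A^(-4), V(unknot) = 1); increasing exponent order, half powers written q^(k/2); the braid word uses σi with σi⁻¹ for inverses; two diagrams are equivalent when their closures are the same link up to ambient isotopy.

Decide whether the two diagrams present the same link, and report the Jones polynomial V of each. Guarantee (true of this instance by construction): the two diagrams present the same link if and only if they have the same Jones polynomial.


equivalent: yes
D1 (bracket A^-8 + 1 - A^4; 12 crossings at w = -4): V = -q^-4 + q^-3 + q^-1
V(D2) = -q^-4 + q^-3 + q^-1  (w -2, c 12, <D> = A^-2 + A^6 - A^10)
key observation: Markov moves rewrite D1 (12 crossings) into D2 (12)


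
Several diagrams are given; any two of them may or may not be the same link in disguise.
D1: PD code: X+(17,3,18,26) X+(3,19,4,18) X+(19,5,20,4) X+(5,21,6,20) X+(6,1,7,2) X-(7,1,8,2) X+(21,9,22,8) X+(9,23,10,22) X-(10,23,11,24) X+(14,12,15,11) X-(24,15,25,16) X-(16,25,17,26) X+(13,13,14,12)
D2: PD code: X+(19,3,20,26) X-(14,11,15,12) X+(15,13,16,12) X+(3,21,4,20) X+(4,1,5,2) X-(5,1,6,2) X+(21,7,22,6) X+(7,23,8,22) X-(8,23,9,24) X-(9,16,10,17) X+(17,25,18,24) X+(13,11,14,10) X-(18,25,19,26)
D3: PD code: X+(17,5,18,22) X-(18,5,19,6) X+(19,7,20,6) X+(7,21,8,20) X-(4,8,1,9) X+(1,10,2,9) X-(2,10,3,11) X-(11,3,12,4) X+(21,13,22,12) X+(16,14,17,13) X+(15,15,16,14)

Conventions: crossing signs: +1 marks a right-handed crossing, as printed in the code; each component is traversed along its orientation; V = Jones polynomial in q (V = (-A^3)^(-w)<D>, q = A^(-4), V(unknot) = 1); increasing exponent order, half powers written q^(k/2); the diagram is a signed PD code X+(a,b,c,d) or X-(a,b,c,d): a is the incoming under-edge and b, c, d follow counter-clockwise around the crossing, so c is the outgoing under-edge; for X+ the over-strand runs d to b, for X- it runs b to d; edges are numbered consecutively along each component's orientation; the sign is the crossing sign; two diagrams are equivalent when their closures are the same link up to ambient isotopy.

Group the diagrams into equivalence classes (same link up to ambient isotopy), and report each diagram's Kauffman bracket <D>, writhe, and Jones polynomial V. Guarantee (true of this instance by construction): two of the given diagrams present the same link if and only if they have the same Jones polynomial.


equivalence classes: {D1, D2} | {D3}
D1 (bracket -A^-3 + A^5 + A^9 + A^13; 13 crossings at w = +5): V = -q^(1/2) - q^(3/2) - q^(5/2) + q^(9/2)
D2 (bracket -A^-9 + A^-1 + A^3 + A^7; 13 crossings at w = +3): V = -q^(1/2) - q^(3/2) - q^(5/2) + q^(9/2)
D3 (bracket -A^-5 + A^-1 - A^3 + 2A^7 + A^15; 11 crossings at w = +3): V = -q^(-3/2) - 2q^(1/2) + q^(3/2) - q^(5/2) + q^(7/2)
key observation: comparing 3 Jones polynomials yields 2 groups


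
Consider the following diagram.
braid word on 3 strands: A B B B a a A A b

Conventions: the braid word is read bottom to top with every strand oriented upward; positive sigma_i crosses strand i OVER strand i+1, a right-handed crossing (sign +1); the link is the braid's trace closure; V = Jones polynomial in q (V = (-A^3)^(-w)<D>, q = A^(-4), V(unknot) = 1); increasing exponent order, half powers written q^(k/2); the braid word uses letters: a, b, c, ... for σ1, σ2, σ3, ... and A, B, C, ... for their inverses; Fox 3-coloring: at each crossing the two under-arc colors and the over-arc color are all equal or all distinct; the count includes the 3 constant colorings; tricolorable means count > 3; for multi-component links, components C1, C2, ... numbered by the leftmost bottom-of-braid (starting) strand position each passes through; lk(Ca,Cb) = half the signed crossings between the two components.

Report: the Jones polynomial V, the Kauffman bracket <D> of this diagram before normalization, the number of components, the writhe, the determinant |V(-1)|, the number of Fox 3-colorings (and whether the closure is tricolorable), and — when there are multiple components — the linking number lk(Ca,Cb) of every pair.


V(q) = -q^(-5/2) - q^(-1/2)
bracket: A^-7 + A, w = -3
2 components, writhe -3, over 9 crossings
lk(C1,C2) = -1
det 2, colorings 3 of 3^9 — not tricolorable
observation: free reduction leaves σ1⁻¹ σ2⁻¹ σ2⁻¹ of the original 9 letters
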